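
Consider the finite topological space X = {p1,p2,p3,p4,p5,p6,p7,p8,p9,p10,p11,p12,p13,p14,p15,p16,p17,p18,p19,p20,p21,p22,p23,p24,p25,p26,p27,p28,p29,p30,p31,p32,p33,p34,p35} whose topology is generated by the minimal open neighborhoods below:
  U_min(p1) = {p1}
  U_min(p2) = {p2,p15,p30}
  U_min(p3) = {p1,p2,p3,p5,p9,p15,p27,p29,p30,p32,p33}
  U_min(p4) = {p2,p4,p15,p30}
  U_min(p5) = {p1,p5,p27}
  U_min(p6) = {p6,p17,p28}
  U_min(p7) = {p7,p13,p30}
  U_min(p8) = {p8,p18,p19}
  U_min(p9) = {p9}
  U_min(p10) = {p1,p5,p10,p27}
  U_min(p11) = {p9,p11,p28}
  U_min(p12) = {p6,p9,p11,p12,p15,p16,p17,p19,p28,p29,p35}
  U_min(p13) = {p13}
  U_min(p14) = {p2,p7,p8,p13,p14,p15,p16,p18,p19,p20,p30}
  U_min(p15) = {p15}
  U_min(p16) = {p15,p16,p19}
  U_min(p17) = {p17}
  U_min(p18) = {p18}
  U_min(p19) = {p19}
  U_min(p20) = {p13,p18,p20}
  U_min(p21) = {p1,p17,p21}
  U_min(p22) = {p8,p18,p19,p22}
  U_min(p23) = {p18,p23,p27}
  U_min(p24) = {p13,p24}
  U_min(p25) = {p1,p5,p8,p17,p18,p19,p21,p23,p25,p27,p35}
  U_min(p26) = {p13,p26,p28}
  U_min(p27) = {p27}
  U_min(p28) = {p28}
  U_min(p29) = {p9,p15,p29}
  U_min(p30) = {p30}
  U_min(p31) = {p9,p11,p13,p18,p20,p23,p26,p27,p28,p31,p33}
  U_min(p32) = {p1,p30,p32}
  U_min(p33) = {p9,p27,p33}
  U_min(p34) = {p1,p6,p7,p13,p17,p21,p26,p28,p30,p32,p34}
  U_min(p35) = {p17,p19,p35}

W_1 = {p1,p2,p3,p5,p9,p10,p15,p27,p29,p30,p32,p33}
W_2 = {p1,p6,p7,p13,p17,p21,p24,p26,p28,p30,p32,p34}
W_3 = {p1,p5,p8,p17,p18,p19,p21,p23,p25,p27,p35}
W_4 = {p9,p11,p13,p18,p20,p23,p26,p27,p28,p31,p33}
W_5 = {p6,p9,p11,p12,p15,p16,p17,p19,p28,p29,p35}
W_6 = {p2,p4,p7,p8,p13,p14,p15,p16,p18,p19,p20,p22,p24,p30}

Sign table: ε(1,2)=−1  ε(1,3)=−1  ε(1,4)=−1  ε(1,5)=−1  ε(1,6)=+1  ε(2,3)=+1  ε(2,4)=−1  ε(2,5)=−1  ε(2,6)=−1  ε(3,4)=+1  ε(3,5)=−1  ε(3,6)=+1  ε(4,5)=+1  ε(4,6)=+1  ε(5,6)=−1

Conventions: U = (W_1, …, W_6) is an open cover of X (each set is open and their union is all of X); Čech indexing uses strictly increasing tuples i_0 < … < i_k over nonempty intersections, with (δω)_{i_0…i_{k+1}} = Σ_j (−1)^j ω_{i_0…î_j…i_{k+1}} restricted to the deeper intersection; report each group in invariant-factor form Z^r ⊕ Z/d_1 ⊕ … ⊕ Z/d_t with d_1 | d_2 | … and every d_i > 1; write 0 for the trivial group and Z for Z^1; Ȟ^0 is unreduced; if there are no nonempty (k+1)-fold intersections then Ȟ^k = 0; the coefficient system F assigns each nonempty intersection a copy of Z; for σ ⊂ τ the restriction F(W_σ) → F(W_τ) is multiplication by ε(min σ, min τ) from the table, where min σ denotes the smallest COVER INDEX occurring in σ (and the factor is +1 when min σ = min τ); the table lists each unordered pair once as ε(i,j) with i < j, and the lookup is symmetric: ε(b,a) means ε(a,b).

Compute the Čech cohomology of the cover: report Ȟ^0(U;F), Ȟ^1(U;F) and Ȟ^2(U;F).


Ȟ^0(U;F) ≅ 0, Ȟ^1(U;F) ≅ Z/2, Ȟ^2(U;F) ≅ Z

nerve of the cover:
  W12={p1,p30,p32} W13={p1,p5,p27} W14={p9,p27,p33} W15={p9,p15,p29} W16={p2,p15,p30} W23={p1,p17,p21} W24={p13,p26,p28} W25={p6,p17,p28} W26={p7,p13,p24,p30} W34={p18,p23,p27} W35={p17,p19,p35} W36={p8,p18,p19} W45={p9,p11,p28} W46={p13,p18,p20} W56={p15,p16,p19}
  W123={p1} W126={p30} W134={p27} W145={p9} W156={p15} W235={p17} W245={p28} W246={p13} W346={p18} W356={p19}
C dims 6,15,10; δ0: rk 6, SNF 1^5·2; δ1: rk 9, SNF 1^9
Ȟ^0 = (6 − 6) − 0 = 0, so Ȟ^0 ≅ 0
Ȟ^1 = (15 − 9) − 6 = 0 plus torsion [2], so Ȟ^1 ≅ Z/2
Ȟ^2 = (10 − 0) − 9 = 1, so Ȟ^2 ≅ Z


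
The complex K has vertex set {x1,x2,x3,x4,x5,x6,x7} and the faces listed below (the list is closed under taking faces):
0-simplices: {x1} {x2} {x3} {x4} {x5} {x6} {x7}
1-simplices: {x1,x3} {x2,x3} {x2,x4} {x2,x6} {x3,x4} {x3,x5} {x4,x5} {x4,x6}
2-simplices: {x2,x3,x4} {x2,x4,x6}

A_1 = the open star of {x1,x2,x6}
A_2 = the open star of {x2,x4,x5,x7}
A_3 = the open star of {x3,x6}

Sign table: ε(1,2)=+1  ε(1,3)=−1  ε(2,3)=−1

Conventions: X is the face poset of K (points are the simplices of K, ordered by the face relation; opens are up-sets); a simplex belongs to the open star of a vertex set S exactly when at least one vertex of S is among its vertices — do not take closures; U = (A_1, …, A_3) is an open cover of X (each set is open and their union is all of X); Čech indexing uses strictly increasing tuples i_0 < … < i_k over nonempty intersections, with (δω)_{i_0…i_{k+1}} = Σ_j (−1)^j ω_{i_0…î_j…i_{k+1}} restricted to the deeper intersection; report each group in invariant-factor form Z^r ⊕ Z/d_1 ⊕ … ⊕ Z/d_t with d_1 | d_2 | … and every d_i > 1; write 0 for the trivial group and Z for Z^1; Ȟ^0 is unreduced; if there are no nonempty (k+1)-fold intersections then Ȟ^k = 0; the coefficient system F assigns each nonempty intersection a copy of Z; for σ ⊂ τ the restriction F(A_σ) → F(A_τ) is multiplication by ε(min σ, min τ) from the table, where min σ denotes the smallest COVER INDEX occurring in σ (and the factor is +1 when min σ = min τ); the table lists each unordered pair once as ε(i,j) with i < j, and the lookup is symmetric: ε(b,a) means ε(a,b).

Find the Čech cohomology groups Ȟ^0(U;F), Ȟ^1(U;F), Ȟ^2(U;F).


nonempty overlaps:
  A1={{x1},{x2},{x6},{x1,x3},{x2,x3},{x2,x4},{x2,x6},{x4,x6},{x2,x3,x4},{x2,x4,x6}} A2={{x2},{x4},{x5},{x7},{x2,x3},{x2,x4},{x2,x6},{x3,x4},{x3,x5},{x4,x5},{x4,x6},{x2,x3,x4},{x2,x4,x6}} A3={{x3},{x6},{x1,x3},{x2,x3},{x2,x6},{x3,x4},{x3,x5},{x4,x6},{x2,x3,x4},{x2,x4,x6}}
  A12={{x2},{x2,x3},{x2,x4},{x2,x6},{x4,x6},{x2,x3,x4},{x2,x4,x6}} A13={{x6},{x1,x3},{x2,x3},{x2,x6},{x4,x6},{x2,x3,x4},{x2,x4,x6}} A23={{x2,x3},{x2,x6},{x3,x4},{x3,x5},{x4,x6},{x2,x3,x4},{x2,x4,x6}}
  A123={{x2,x3},{x2,x6},{x4,x6},{x2,x3,x4},{x2,x4,x6}}
C dims 3,3,1; δ0: rk 2, SNF 1^2; δ1: rk 1, SNF 1^1
degree 0: 3−2−0 = 1 → Ȟ^0 ≅ Z
degree 1: 3−1−2 = 0 → Ȟ^1 ≅ 0
degree 2: 1−0−1 = 0 → Ȟ^2 ≅ 0

Ȟ^0 = Z; Ȟ^1 = 0; Ȟ^2 = 0


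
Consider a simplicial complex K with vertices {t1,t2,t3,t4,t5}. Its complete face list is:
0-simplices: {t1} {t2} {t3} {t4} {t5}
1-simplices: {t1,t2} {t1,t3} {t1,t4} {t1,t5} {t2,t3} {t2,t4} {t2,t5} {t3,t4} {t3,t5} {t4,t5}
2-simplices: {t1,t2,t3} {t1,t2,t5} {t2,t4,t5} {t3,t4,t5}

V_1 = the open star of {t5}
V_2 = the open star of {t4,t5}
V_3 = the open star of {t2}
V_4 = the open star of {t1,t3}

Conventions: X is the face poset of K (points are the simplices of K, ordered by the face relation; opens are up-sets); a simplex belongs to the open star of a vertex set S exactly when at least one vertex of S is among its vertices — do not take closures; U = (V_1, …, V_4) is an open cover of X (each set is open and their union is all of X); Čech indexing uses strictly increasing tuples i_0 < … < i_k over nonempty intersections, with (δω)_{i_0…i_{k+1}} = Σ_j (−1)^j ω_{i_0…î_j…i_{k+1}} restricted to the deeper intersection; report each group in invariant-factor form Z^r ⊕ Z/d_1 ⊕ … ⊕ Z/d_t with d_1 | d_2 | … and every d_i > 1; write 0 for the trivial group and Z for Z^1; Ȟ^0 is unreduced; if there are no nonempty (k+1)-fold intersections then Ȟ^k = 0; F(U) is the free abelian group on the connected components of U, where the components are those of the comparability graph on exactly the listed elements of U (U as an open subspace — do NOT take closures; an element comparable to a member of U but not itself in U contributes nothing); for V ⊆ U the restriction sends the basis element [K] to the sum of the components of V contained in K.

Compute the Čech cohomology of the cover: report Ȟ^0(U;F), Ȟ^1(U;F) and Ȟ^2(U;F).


cover nerve:
  V1={{t5},{t1,t5},{t2,t5},{t3,t5},{t4,t5},{t1,t2,t5},{t2,t4,t5},{t3,t4,t5}} V2={{t4},{t5},{t1,t4},{t1,t5},{t2,t4},{t2,t5},{t3,t4},{t3,t5},{t4,t5},{t1,t2,t5},{t2,t4,t5},{t3,t4,t5}} V3={{t2},{t1,t2},{t2,t3},{t2,t4},{t2,t5},{t1,t2,t3},{t1,t2,t5},{t2,t4,t5}} V4={{t1},{t3},{t1,t2},{t1,t3},{t1,t4},{t1,t5},{t2,t3},{t3,t4},{t3,t5},{t1,t2,t3},{t1,t2,t5},{t3,t4,t5}}
  V12={{t5},{t1,t5},{t2,t5},{t3,t5},{t4,t5},{t1,t2,t5},{t2,t4,t5},{t3,t4,t5}} V13={{t2,t5},{t1,t2,t5},{t2,t4,t5}} V14={{t1,t5},{t3,t5},{t1,t2,t5},{t3,t4,t5}} V23={{t2,t4},{t2,t5},{t1,t2,t5},{t2,t4,t5}} V24={{t1,t4},{t1,t5},{t3,t4},{t3,t5},{t1,t2,t5},{t3,t4,t5}} V34={{t1,t2},{t2,t3},{t1,t2,t3},{t1,t2,t5}}
  V123={{t2,t5},{t1,t2,t5},{t2,t4,t5}} V124={{t1,t5},{t3,t5},{t1,t2,t5},{t3,t4,t5}} V134={{t1,t2,t5}} V234={{t1,t2,t5}}
  V1234={{t1,t2,t5}}
components per intersection:
  V1: {{t5},{t1,t5},{t2,t5},{t3,t5},{t4,t5},{t1,t2,t5},{t2,t4,t5},{t3,t4,t5}}
  V2: {{t4},{t5},{t1,t4},{t1,t5},{t2,t4},{t2,t5},{t3,t4},{t3,t5},{t4,t5},{t1,t2,t5},{t2,t4,t5},{t3,t4,t5}}
  V3: {{t2},{t1,t2},{t2,t3},{t2,t4},{t2,t5},{t1,t2,t3},{t1,t2,t5},{t2,t4,t5}}
  V4: {{t1},{t3},{t1,t2},{t1,t3},{t1,t4},{t1,t5},{t2,t3},{t3,t4},{t3,t5},{t1,t2,t3},{t1,t2,t5},{t3,t4,t5}}
  V12: {{t5},{t1,t5},{t2,t5},{t3,t5},{t4,t5},{t1,t2,t5},{t2,t4,t5},{t3,t4,t5}}
  V13: {{t2,t5},{t1,t2,t5},{t2,t4,t5}}
  V14: {{t1,t5},{t1,t2,t5}} {{t3,t5},{t3,t4,t5}}
  V23: {{t2,t4},{t2,t5},{t1,t2,t5},{t2,t4,t5}}
  V24: {{t1,t4}} {{t1,t5},{t1,t2,t5}} {{t3,t4},{t3,t5},{t3,t4,t5}}
  V34: {{t1,t2},{t2,t3},{t1,t2,t3},{t1,t2,t5}}
  V123: {{t2,t5},{t1,t2,t5},{t2,t4,t5}}
  V124: {{t1,t5},{t1,t2,t5}} {{t3,t5},{t3,t4,t5}}
  V134: {{t1,t2,t5}}
  V234: {{t1,t2,t5}}
  V1234: {{t1,t2,t5}}
C dims 4,9,5,1; δ0: rk 3, SNF 1^3; δ1: rk 4, SNF 1^4; δ2: rk 1, SNF 1^1
Ȟ^0: (4−3)−0=1 ⇒ Z
Ȟ^1: (9−4)−3=2 ⇒ Z^2
Ȟ^2: (5−1)−4=0 ⇒ 0

Ȟ^0 ≅ Z, Ȟ^1 ≅ Z^2 and Ȟ^2 ≅ 0


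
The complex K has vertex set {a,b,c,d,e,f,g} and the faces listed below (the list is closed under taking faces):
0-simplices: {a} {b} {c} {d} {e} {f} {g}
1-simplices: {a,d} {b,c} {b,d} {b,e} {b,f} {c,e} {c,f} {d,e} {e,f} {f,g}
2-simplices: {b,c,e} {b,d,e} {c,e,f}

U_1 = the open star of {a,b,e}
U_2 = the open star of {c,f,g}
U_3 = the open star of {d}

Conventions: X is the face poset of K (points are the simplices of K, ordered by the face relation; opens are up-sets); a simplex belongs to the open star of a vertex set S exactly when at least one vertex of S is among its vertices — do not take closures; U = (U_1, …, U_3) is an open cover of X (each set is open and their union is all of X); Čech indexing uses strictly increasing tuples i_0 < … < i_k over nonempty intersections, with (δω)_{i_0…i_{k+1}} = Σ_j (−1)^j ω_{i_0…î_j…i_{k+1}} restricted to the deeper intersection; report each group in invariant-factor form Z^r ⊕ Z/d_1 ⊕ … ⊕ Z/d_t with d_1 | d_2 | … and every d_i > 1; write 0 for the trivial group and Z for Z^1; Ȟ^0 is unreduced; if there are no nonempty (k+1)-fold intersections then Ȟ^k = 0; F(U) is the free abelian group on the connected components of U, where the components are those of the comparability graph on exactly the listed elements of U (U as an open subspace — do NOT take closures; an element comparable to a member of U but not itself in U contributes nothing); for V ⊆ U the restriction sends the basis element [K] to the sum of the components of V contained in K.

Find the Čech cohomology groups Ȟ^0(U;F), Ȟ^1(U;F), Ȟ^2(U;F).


nonempty intersections:
  U1={{a},{b},{e},{a,d},{b,c},{b,d},{b,e},{b,f},{c,e},{d,e},{e,f},{b,c,e},{b,d,e},{c,e,f}} U2={{c},{f},{g},{b,c},{b,f},{c,e},{c,f},{e,f},{f,g},{b,c,e},{c,e,f}} U3={{d},{a,d},{b,d},{d,e},{b,d,e}}
  U12={{b,c},{b,f},{c,e},{e,f},{b,c,e},{c,e,f}} U13={{a,d},{b,d},{d,e},{b,d,e}}
components per intersection:
  U1: {{a},{a,d}} {{b},{e},{b,c},{b,d},{b,e},{b,f},{c,e},{d,e},{e,f},{b,c,e},{b,d,e},{c,e,f}}
  U2: {{c},{f},{g},{b,c},{b,f},{c,e},{c,f},{e,f},{f,g},{b,c,e},{c,e,f}}
  U3: {{d},{a,d},{b,d},{d,e},{b,d,e}}
  U12: {{b,c},{c,e},{e,f},{b,c,e},{c,e,f}} {{b,f}}
  U13: {{a,d}} {{b,d},{d,e},{b,d,e}}
C dims 4,4; δ0: rk 3, SNF 1^3
Ȟ^0: (4−3)−0=1 ⇒ Z
Ȟ^1: (4−0)−3=1 ⇒ Z
Ȟ^2: (0−0)−0=0 ⇒ 0

Ȟ^0 = Z; Ȟ^1 = Z; Ȟ^2 = 0


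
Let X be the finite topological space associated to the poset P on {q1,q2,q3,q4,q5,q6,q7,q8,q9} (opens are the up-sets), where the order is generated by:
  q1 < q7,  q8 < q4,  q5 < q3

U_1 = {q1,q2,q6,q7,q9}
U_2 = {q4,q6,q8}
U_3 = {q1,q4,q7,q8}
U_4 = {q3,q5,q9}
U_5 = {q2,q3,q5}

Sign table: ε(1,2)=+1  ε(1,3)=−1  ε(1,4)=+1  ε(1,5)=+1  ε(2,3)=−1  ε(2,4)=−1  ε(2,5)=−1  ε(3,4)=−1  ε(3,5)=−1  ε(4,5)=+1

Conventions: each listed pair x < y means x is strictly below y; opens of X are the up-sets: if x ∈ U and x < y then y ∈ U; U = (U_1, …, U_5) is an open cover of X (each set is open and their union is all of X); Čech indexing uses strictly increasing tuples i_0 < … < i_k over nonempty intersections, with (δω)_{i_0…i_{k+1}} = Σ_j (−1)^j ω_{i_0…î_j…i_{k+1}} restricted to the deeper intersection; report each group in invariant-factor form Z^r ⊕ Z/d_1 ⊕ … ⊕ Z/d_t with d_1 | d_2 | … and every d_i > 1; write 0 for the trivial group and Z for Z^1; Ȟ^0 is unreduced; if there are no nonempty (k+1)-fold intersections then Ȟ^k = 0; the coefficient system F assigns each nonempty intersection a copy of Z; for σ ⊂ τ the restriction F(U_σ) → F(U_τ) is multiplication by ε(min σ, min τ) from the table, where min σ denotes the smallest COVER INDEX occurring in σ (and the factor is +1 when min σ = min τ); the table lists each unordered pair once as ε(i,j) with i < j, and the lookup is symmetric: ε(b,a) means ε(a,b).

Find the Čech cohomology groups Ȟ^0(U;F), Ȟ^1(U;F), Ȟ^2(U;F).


Ȟ^0 ≅ Z; Ȟ^1 ≅ Z^2; Ȟ^2 ≅ 0

nonempty overlaps:
  U12={q6} U13={q1,q7} U14={q9} U15={q2} U23={q4,q8} U45={q3,q5}
C dims 5,6; δ0: rk 4, SNF 1^4
degree 0: 5−4−0 = 1 → Ȟ^0 ≅ Z
degree 1: 6−0−4 = 2 → Ȟ^1 ≅ Z^2
degree 2: 0−0−0 = 0 → Ȟ^2 ≅ 0


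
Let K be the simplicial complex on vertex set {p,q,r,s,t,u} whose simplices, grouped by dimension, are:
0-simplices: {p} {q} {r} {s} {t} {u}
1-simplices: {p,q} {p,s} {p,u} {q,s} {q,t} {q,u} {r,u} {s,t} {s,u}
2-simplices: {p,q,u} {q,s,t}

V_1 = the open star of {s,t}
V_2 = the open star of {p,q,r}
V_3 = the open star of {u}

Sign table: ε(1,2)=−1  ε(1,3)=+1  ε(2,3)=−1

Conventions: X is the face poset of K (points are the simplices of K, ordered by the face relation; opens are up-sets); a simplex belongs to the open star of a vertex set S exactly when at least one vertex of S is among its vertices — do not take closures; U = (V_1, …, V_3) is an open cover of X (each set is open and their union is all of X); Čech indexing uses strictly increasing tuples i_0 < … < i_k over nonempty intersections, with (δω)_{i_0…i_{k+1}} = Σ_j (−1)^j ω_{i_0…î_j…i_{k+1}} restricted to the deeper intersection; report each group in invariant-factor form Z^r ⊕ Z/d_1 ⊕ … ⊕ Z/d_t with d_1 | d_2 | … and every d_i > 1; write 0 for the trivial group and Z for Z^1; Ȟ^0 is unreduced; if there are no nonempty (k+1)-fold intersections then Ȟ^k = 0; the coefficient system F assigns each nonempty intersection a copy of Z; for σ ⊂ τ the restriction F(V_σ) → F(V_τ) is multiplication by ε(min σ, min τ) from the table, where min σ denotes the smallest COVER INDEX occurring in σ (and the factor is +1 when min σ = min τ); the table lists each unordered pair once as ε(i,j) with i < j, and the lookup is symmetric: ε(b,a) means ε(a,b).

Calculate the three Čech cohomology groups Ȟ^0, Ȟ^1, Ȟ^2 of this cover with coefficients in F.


intersection data:
  V1={{s},{t},{p,s},{q,s},{q,t},{s,t},{s,u},{q,s,t}} V2={{p},{q},{r},{p,q},{p,s},{p,u},{q,s},{q,t},{q,u},{r,u},{p,q,u},{q,s,t}} V3={{u},{p,u},{q,u},{r,u},{s,u},{p,q,u}}
  V12={{p,s},{q,s},{q,t},{q,s,t}} V13={{s,u}} V23={{p,u},{q,u},{r,u},{p,q,u}}
C dims 3,3; δ0: rk 2, SNF 1^2
Ȟ^0 = (3 − 2) − 0 = 1, so Ȟ^0 ≅ Z
Ȟ^1 = (3 − 0) − 2 = 1, so Ȟ^1 ≅ Z
Ȟ^2 = (0 − 0) − 0 = 0, so Ȟ^2 ≅ 0

Ȟ^0 = Z,  Ȟ^1 = Z,  Ȟ^2 = 0


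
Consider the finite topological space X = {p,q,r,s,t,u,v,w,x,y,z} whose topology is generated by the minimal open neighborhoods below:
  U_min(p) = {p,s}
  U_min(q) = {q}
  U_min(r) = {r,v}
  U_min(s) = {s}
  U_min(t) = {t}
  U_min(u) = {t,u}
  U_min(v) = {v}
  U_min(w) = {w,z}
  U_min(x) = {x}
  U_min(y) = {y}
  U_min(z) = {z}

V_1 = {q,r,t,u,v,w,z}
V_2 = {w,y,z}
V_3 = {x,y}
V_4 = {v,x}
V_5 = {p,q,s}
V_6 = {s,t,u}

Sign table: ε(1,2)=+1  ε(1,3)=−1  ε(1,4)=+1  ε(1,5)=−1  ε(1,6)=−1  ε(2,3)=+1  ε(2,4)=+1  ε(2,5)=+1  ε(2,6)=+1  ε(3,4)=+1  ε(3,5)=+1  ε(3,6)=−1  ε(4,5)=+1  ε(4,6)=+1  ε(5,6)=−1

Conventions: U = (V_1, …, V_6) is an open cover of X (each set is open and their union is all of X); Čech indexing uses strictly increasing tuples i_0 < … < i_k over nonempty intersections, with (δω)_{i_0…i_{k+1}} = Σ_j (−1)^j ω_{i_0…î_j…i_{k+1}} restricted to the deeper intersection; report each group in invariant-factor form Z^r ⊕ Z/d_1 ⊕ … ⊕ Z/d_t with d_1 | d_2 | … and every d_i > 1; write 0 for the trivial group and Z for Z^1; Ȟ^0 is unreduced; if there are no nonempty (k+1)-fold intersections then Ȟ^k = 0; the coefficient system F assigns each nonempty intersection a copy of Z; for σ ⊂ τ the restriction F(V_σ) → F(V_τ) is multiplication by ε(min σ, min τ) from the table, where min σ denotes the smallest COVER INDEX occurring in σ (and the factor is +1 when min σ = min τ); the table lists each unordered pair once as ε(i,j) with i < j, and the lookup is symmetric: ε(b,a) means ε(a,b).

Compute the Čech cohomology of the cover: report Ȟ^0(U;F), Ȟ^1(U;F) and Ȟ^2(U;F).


cover nerve:
  V12={w,z} V14={v} V15={q} V16={t,u} V23={y} V34={x} V56={s}
C dims 6,7; δ0: rk 6, SNF 1^5·2
Ȟ^0: (6−6)−0=0 ⇒ 0
Ȟ^1: (7−0)−6=1 plus torsion [2] ⇒ Z ⊕ Z/2
Ȟ^2: (0−0)−0=0 ⇒ 0

Ȟ^0 = 0,  Ȟ^1 = Z ⊕ Z/2,  Ȟ^2 = 0


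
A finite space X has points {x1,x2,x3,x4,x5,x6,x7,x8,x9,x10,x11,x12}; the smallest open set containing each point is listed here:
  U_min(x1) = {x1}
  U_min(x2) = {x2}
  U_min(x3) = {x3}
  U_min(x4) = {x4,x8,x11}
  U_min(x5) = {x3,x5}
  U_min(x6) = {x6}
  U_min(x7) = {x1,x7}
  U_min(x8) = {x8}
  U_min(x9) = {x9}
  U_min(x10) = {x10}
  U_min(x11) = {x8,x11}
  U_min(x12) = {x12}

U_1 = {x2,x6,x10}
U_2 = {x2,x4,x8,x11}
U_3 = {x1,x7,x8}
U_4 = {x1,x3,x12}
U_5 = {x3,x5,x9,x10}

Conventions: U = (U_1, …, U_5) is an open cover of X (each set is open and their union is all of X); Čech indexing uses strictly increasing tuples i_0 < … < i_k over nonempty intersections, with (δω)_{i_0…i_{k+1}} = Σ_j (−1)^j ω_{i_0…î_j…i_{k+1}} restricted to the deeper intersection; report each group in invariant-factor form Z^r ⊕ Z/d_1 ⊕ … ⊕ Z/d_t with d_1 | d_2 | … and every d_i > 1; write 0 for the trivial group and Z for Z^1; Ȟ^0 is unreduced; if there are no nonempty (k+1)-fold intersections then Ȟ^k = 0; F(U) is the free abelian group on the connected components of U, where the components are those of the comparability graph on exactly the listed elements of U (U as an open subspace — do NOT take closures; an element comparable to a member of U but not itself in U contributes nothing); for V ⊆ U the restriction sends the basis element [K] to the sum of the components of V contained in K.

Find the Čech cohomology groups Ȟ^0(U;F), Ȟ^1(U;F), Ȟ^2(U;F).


nerve of the cover:
  U12={x2} U15={x10} U23={x8} U34={x1} U45={x3}
components per intersection:
  U1: {x2} {x6} {x10}
  U2: {x2} {x4,x8,x11}
  U3: {x1,x7} {x8}
  U4: {x1} {x3} {x12}
  U5: {x3,x5} {x9} {x10}
  U12: {x2}
  U15: {x10}
  U23: {x8}
  U34: {x1}
  U45: {x3}
C dims 13,5; δ0: rk 5, SNF 1^5
Ȟ^0 = (13 − 5) − 0 = 8, so Ȟ^0 ≅ Z^8
Ȟ^1 = (5 − 0) − 5 = 0, so Ȟ^1 ≅ 0
Ȟ^2 = (0 − 0) − 0 = 0, so Ȟ^2 ≅ 0

Ȟ^0(U;F) ≅ Z^8; Ȟ^1(U;F) ≅ 0; Ȟ^2(U;F) ≅ 0


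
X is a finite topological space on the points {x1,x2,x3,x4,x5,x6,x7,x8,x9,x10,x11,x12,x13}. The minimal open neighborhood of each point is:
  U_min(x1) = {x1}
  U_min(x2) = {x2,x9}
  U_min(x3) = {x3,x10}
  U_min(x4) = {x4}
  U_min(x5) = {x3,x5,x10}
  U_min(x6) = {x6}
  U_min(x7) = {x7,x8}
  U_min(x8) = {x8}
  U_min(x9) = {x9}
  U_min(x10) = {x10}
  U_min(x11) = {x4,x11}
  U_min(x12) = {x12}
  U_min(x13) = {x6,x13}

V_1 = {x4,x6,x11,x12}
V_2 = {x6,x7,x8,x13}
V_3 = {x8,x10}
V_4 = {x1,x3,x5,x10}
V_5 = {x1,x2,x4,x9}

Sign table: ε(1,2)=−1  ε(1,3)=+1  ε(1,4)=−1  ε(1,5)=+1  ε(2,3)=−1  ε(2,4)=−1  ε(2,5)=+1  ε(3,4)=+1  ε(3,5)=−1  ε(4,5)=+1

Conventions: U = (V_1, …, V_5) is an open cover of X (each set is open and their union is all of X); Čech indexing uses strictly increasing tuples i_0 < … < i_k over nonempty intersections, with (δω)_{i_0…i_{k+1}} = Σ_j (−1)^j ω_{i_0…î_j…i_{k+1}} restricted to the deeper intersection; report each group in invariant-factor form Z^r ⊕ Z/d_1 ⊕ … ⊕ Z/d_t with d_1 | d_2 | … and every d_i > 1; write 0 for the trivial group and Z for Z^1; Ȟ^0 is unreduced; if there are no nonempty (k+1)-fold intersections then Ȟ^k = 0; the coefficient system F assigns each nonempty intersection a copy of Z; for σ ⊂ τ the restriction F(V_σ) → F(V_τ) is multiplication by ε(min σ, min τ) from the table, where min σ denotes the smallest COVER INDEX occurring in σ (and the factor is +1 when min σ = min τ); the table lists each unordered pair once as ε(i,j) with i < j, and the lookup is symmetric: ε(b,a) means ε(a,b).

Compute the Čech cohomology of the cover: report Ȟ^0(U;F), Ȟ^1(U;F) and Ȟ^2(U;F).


Ȟ^0(U;F) ≅ Z,  Ȟ^1(U;F) ≅ Z,  Ȟ^2(U;F) ≅ 0

nonempty overlaps:
  V12={x6} V15={x4} V23={x8} V34={x10} V45={x1}
C dims 5,5; δ0: rk 4, SNF 1^4
degree 0: 5−4−0 = 1 → Ȟ^0 ≅ Z
degree 1: 5−0−4 = 1 → Ȟ^1 ≅ Z
degree 2: 0−0−0 = 0 → Ȟ^2 ≅ 0


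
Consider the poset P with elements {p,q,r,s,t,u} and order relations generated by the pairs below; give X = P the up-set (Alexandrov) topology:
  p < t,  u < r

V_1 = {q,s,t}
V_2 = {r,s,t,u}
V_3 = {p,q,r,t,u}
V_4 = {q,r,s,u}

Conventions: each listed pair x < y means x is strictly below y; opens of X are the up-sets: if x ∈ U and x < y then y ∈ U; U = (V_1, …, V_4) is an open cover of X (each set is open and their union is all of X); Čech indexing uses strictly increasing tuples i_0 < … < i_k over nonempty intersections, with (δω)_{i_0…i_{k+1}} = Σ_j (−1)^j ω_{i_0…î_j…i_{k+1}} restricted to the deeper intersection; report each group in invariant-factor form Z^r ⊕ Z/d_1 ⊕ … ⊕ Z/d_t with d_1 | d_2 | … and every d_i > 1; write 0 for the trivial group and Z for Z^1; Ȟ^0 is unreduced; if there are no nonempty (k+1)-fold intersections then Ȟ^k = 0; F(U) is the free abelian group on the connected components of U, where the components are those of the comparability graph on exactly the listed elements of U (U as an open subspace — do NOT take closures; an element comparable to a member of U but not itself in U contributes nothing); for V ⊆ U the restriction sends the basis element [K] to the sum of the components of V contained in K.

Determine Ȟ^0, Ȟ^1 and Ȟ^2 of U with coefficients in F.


nonempty intersections:
  V12={s,t} V13={q,t} V14={q,s} V23={r,t,u} V24={r,s,u} V34={q,r,u}
  V123={t} V124={s} V134={q} V234={r,u}
components per intersection:
  V1: {q} {s} {t}
  V2: {r,u} {s} {t}
  V3: {p,t} {q} {r,u}
  V4: {q} {r,u} {s}
  V12: {s} {t}
  V13: {q} {t}
  V14: {q} {s}
  V23: {r,u} {t}
  V24: {r,u} {s}
  V34: {q} {r,u}
  V123: {t}
  V124: {s}
  V134: {q}
  V234: {r,u}
C dims 12,12,4; δ0: rk 8, SNF 1^8; δ1: rk 4, SNF 1^4
Ȟ^0: (12−8)−0=4 ⇒ Z^4
Ȟ^1: (12−4)−8=0 ⇒ 0
Ȟ^2: (4−0)−4=0 ⇒ 0

Ȟ^0 ≅ Z^4, Ȟ^1 ≅ 0 and Ȟ^2 ≅ 0


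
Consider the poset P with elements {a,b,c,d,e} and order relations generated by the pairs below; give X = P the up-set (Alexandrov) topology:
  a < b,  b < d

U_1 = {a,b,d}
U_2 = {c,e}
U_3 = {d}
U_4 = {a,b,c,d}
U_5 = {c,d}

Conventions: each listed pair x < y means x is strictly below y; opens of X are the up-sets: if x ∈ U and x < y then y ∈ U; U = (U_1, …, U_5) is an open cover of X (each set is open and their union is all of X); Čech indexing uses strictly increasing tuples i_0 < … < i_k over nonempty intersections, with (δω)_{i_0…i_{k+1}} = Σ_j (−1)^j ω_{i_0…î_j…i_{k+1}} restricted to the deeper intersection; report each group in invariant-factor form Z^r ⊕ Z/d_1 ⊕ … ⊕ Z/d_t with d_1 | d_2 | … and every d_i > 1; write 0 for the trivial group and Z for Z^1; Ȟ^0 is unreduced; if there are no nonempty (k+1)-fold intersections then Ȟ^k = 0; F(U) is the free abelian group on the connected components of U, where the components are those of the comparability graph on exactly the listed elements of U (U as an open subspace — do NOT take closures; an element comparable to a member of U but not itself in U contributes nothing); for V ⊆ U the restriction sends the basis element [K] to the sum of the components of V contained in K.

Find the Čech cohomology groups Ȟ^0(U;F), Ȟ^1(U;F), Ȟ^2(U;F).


nonempty intersections:
  U13={d} U14={a,b,d} U15={d} U24={c} U25={c} U34={d} U35={d} U45={c,d}
  U134={d} U135={d} U145={d} U245={c} U345={d}
  U1345={d}
components per intersection:
  U1: {a,b,d}
  U2: {c} {e}
  U3: {d}
  U4: {a,b,d} {c}
  U5: {c} {d}
  U13: {d}
  U14: {a,b,d}
  U15: {d}
  U24: {c}
  U25: {c}
  U34: {d}
  U35: {d}
  U45: {c} {d}
  U134: {d}
  U135: {d}
  U145: {d}
  U245: {c}
  U345: {d}
  U1345: {d}
C dims 8,9,5,1; δ0: rk 5, SNF 1^5; δ1: rk 4, SNF 1^4; δ2: rk 1, SNF 1^1
Ȟ^0: (8−5)−0=3 ⇒ Z^3
Ȟ^1: (9−4)−5=0 ⇒ 0
Ȟ^2: (5−1)−4=0 ⇒ 0

Ȟ^0 = Z^3, Ȟ^1 = 0 and Ȟ^2 = 0


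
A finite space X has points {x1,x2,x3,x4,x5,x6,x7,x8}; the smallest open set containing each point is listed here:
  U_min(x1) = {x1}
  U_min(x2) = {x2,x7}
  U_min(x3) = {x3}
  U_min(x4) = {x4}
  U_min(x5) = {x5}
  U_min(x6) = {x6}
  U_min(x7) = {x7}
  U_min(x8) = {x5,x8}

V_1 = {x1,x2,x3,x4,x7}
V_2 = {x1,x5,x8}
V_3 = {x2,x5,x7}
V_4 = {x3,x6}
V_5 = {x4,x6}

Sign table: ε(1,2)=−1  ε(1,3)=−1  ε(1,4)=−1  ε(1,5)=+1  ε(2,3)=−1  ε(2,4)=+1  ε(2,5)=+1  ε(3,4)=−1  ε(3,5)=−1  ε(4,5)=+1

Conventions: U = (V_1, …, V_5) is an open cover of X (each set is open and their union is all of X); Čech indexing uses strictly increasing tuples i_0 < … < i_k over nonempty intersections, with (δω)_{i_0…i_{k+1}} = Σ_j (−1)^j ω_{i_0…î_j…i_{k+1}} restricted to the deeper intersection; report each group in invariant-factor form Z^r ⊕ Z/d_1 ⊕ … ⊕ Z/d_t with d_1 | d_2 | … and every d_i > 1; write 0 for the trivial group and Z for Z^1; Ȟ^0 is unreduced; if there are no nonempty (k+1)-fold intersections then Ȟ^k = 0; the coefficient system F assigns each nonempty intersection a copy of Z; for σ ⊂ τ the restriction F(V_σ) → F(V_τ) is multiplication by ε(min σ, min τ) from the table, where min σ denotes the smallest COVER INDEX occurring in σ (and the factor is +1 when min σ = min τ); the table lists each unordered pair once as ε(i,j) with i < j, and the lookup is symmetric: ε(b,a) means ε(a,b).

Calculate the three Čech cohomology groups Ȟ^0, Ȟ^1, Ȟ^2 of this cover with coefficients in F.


nonempty overlaps:
  V12={x1} V13={x2,x7} V14={x3} V15={x4} V23={x5} V45={x6}
C dims 5,6; δ0: rk 5, SNF 1^4·2
degree 0: 5−5−0 = 0 → Ȟ^0 ≅ 0
degree 1: 6−0−5 = 1 plus torsion [2] → Ȟ^1 ≅ Z ⊕ Z/2
degree 2: 0−0−0 = 0 → Ȟ^2 ≅ 0

Ȟ^0 ≅ 0, Ȟ^1 ≅ Z ⊕ Z/2 and Ȟ^2 ≅ 0


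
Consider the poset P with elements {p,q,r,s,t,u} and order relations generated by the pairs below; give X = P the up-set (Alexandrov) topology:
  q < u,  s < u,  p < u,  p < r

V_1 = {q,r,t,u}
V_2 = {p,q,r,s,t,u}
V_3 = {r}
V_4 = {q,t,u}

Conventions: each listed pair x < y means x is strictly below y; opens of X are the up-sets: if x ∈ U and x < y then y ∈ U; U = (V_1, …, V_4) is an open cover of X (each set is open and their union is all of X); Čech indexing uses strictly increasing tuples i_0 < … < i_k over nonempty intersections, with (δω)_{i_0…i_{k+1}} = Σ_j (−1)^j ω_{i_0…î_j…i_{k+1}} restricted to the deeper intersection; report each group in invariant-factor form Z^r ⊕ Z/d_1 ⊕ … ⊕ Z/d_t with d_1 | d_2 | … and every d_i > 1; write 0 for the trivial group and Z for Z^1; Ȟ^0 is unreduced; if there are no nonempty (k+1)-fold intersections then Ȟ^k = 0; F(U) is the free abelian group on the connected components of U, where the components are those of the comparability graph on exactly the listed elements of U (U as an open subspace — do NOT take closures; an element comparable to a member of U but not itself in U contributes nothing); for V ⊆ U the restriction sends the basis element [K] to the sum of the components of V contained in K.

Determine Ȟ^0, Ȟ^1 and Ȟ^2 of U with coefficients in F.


nonempty intersections:
  V12={q,r,t,u} V13={r} V14={q,t,u} V23={r} V24={q,t,u}
  V123={r} V124={q,t,u}
components per intersection:
  V1: {q,u} {r} {t}
  V2: {p,q,r,s,u} {t}
  V3: {r}
  V4: {q,u} {t}
  V12: {q,u} {r} {t}
  V13: {r}
  V14: {q,u} {t}
  V23: {r}
  V24: {q,u} {t}
  V123: {r}
  V124: {q,u} {t}
C dims 8,9,3; δ0: rk 6, SNF 1^6; δ1: rk 3, SNF 1^3
Ȟ^0: (8−6)−0=2 ⇒ Z^2
Ȟ^1: (9−3)−6=0 ⇒ 0
Ȟ^2: (3−0)−3=0 ⇒ 0

Ȟ^0(U;F) ≅ Z^2; Ȟ^1(U;F) ≅ 0; Ȟ^2(U;F) ≅ 0


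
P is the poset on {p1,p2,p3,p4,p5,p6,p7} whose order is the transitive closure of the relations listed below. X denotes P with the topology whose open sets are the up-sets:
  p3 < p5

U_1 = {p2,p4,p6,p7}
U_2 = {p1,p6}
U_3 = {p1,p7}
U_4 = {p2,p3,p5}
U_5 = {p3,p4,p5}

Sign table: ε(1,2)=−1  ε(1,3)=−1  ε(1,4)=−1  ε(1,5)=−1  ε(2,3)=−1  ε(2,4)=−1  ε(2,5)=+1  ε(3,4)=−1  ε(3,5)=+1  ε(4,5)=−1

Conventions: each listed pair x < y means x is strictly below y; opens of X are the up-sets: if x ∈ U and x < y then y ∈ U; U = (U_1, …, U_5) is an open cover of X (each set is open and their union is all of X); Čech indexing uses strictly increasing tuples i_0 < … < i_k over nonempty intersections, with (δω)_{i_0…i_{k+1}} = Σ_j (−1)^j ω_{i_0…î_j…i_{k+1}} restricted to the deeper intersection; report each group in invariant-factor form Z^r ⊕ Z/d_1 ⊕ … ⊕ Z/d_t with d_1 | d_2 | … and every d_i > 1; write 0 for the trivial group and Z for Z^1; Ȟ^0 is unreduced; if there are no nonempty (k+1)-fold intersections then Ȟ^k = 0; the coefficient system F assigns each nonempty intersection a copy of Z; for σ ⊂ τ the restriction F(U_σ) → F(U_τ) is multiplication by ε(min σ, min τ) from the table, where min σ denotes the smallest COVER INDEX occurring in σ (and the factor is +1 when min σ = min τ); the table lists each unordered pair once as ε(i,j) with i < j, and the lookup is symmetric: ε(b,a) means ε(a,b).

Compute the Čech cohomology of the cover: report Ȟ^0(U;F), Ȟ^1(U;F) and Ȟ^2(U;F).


cover nerve:
  U12={p6} U13={p7} U14={p2} U15={p4} U23={p1} U45={p3,p5}
C dims 5,6; δ0: rk 5, SNF 1^4·2
Ȟ^0: (5−5)−0=0 ⇒ 0
Ȟ^1: (6−0)−5=1 plus torsion [2] ⇒ Z ⊕ Z/2
Ȟ^2: (0−0)−0=0 ⇒ 0

Ȟ^0 = 0,  Ȟ^1 = Z ⊕ Z/2,  Ȟ^2 = 0


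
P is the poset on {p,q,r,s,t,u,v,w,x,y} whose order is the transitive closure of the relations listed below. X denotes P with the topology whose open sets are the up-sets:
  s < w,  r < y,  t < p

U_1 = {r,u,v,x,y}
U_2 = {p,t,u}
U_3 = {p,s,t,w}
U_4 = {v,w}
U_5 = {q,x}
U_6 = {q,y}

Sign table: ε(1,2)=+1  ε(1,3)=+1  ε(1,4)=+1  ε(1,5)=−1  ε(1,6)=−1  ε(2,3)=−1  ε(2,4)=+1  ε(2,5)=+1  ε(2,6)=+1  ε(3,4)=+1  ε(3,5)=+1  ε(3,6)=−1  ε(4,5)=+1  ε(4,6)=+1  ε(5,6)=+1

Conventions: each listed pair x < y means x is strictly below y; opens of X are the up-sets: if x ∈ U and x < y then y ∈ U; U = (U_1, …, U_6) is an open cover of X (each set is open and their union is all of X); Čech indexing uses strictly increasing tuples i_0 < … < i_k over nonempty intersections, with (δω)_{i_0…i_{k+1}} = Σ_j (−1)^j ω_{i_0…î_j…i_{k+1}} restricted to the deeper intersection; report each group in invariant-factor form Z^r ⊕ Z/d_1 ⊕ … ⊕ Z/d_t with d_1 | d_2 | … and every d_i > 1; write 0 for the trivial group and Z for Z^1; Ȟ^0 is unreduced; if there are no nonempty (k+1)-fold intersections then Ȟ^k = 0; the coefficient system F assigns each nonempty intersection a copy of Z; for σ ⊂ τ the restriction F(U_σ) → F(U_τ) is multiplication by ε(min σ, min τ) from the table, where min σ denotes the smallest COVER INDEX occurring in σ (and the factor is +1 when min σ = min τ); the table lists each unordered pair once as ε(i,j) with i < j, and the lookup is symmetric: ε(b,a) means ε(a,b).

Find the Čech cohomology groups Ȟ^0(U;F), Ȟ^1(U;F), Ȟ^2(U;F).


nonempty intersections:
  U12={u} U14={v} U15={x} U16={y} U23={p,t} U34={w} U56={q}
C dims 6,7; δ0: rk 6, SNF 1^5·2
Ȟ^0: (6−6)−0=0 ⇒ 0
Ȟ^1: (7−0)−6=1 plus torsion [2] ⇒ Z ⊕ Z/2
Ȟ^2: (0−0)−0=0 ⇒ 0

Ȟ^0 ≅ 0, Ȟ^1 ≅ Z ⊕ Z/2 and Ȟ^2 ≅ 0


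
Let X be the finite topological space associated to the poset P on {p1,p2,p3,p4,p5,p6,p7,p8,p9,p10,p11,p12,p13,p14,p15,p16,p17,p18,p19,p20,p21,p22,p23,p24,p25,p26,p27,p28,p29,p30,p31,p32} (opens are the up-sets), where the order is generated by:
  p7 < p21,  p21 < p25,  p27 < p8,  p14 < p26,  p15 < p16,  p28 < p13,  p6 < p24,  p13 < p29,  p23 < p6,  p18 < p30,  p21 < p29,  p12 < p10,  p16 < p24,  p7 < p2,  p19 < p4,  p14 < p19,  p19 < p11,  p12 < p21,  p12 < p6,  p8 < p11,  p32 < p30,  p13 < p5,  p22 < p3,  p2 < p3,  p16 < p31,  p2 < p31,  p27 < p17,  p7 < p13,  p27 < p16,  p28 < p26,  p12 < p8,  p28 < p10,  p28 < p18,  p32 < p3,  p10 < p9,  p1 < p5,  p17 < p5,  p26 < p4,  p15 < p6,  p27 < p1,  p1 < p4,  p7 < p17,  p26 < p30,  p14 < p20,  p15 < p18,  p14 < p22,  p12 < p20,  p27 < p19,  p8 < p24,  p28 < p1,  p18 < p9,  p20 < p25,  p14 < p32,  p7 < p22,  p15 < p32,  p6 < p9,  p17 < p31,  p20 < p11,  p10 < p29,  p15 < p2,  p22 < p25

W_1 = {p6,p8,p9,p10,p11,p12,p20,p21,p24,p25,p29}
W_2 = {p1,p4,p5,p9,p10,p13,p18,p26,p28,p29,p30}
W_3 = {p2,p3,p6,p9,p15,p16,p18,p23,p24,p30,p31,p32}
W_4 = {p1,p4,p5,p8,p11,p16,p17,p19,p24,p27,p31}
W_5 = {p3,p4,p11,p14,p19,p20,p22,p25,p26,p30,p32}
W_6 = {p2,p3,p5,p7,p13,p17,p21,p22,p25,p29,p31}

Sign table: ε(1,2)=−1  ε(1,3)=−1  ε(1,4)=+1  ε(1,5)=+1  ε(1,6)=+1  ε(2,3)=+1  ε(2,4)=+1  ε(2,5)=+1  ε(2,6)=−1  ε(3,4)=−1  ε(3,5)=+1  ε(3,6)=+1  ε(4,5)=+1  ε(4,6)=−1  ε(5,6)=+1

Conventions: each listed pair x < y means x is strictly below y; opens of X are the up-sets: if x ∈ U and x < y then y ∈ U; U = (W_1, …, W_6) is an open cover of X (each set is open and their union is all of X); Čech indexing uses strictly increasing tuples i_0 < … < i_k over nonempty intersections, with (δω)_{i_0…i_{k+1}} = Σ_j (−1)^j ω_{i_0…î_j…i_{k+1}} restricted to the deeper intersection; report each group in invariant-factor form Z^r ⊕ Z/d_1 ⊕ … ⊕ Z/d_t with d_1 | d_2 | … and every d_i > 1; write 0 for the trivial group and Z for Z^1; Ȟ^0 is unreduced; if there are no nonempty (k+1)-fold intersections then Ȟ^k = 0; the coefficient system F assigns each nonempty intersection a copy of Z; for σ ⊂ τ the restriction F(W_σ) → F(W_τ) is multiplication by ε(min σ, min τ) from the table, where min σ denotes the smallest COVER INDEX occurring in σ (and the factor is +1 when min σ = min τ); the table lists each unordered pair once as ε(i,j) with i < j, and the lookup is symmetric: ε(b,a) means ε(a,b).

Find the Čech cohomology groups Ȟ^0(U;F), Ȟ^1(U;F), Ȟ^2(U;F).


cover nerve:
  W12={p9,p10,p29} W13={p6,p9,p24} W14={p8,p11,p24} W15={p11,p20,p25} W16={p21,p25,p29} W23={p9,p18,p30} W24={p1,p4,p5} W25={p4,p26,p30} W26={p5,p13,p29} W34={p16,p24,p31} W35={p3,p30,p32} W36={p2,p3,p31} W45={p4,p11,p19} W46={p5,p17,p31} W56={p3,p22,p25}
  W123={p9} W126={p29} W134={p24} W145={p11} W156={p25} W235={p30} W245={p4} W246={p5} W346={p31} W356={p3}
C dims 6,15,10; δ0: rk 6, SNF 1^5·2; δ1: rk 9, SNF 1^9
Ȟ^0: (6−6)−0=0 ⇒ 0
Ȟ^1: (15−9)−6=0 plus torsion [2] ⇒ Z/2
Ȟ^2: (10−0)−9=1 ⇒ Z

Ȟ^0 ≅ 0; Ȟ^1 ≅ Z/2; Ȟ^2 ≅ Z


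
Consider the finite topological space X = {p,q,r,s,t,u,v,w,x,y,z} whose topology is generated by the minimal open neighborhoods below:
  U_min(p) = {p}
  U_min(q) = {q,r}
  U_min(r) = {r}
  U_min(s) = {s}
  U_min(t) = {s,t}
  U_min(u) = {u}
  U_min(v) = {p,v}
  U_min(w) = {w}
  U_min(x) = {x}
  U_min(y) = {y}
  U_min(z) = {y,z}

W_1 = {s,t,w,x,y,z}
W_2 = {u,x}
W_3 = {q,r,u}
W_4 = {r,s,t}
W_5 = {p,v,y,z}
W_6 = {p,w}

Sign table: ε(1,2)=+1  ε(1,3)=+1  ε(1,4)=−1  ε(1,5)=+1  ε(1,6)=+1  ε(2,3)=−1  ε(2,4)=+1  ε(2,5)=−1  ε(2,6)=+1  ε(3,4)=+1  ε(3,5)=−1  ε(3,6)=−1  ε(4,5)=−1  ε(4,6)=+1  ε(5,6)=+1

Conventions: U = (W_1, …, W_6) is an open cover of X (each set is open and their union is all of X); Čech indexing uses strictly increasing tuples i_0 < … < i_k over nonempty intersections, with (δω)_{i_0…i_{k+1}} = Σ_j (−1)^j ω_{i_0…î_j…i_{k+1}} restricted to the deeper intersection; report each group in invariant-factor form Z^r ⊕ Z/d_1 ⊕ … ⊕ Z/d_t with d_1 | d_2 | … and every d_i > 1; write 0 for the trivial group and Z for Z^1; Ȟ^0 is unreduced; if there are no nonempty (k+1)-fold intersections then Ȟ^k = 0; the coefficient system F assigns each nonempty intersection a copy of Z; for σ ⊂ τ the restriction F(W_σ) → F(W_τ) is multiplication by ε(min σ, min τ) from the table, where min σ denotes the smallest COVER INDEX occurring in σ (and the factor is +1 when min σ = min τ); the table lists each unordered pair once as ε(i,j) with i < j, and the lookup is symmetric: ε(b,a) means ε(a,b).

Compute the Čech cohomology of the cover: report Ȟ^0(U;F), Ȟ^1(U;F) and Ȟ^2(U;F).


cover nerve:
  W12={x} W14={s,t} W15={y,z} W16={w} W23={u} W34={r} W56={p}
C dims 6,7; δ0: rk 5, SNF 1^5
Ȟ^0: (6−5)−0=1 ⇒ Z
Ȟ^1: (7−0)−5=2 ⇒ Z^2
Ȟ^2: (0−0)−0=0 ⇒ 0

Ȟ^0 = Z, Ȟ^1 = Z^2, Ȟ^2 = 0


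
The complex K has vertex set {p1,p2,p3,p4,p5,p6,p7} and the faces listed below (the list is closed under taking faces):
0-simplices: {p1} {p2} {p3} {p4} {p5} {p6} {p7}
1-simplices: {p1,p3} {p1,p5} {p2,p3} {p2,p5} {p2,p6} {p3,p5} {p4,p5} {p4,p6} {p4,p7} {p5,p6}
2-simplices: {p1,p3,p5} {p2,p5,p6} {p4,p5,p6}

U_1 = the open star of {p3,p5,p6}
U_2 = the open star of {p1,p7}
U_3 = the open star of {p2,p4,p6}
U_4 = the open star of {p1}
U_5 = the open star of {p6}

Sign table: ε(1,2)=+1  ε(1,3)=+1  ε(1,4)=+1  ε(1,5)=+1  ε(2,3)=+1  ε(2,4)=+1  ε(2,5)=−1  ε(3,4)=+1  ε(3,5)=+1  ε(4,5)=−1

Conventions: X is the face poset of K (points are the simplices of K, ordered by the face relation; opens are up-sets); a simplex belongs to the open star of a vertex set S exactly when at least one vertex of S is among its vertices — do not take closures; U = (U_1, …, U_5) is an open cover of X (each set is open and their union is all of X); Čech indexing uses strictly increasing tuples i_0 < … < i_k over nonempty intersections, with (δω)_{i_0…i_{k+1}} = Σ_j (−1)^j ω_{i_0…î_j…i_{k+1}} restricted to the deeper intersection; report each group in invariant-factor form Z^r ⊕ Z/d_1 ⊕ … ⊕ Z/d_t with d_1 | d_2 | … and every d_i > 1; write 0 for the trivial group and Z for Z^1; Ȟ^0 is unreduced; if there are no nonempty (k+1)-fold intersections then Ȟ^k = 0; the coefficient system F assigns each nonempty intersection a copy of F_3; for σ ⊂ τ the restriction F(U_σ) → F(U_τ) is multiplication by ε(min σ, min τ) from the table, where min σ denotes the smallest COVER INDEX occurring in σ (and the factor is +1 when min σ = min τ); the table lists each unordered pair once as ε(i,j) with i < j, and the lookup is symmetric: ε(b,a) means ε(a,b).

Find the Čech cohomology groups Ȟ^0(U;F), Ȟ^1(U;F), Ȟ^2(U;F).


nonempty overlaps:
  U1={{p3},{p5},{p6},{p1,p3},{p1,p5},{p2,p3},{p2,p5},{p2,p6},{p3,p5},{p4,p5},{p4,p6},{p5,p6},{p1,p3,p5},{p2,p5,p6},{p4,p5,p6}} U2={{p1},{p7},{p1,p3},{p1,p5},{p4,p7},{p1,p3,p5}} U3={{p2},{p4},{p6},{p2,p3},{p2,p5},{p2,p6},{p4,p5},{p4,p6},{p4,p7},{p5,p6},{p2,p5,p6},{p4,p5,p6}} U4={{p1},{p1,p3},{p1,p5},{p1,p3,p5}} U5={{p6},{p2,p6},{p4,p6},{p5,p6},{p2,p5,p6},{p4,p5,p6}}
  U12={{p1,p3},{p1,p5},{p1,p3,p5}} U13={{p6},{p2,p3},{p2,p5},{p2,p6},{p4,p5},{p4,p6},{p5,p6},{p2,p5,p6},{p4,p5,p6}} U14={{p1,p3},{p1,p5},{p1,p3,p5}} U15={{p6},{p2,p6},{p4,p6},{p5,p6},{p2,p5,p6},{p4,p5,p6}} U23={{p4,p7}} U24={{p1},{p1,p3},{p1,p5},{p1,p3,p5}} U35={{p6},{p2,p6},{p4,p6},{p5,p6},{p2,p5,p6},{p4,p5,p6}}
  U124={{p1,p3},{p1,p5},{p1,p3,p5}} U135={{p6},{p2,p6},{p4,p6},{p5,p6},{p2,p5,p6},{p4,p5,p6}}
C dims 5,7,2; δ0: rk_F3 4; δ1: rk_F3 2
degree 0: 5−4−0 = 1 → Ȟ^0 ≅ Z/3
degree 1: 7−2−4 = 1 → Ȟ^1 ≅ Z/3
degree 2: 2−0−2 = 0 → Ȟ^2 ≅ 0

Ȟ^0 = Z/3; Ȟ^1 = Z/3; Ȟ^2 = 0
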